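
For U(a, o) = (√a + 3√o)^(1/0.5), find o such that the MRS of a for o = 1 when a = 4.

o = 36

For CES with ρ = 0.5, MRS = (1/3)·√(o/a).
Setting (1/3)·√(o/4) = 1 gives √(o/4) = 3, so o/4 = 9 and o = 36.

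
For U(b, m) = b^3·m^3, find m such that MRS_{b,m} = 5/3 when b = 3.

m = 5

MU_b = 3·b^2·m^3 and MU_m = 3·b^3·m^2.
MRS = MU_b/MU_m = m/b.
Substitute b = 3: MRS = m/3. Setting m/3 = 5/3 gives m = (5/3)·3 = 5.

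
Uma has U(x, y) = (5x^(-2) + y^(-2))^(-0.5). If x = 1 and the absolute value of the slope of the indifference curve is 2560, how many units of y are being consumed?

For CES with ρ = -2, MRS = (5/1)·(y/x)^3.
Setting (5/1)·(y/1)^3 = 2560 gives (y/1)^3 = 512, so y/1 = 8 and y = 8.

y = 8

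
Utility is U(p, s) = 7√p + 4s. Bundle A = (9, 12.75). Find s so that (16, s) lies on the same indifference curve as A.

U(9, 12.75) = 72.
Set U(16, s) = 72 and solve.
With p = 16: √16 = 4, so 4s = 72 − 7·4 = 44 and s = 11.
Check: U(16, 11) = 72.

s = 11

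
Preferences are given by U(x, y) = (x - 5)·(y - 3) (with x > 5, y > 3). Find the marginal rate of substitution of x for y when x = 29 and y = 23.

MU_x = (y−3), MU_y = (x−5).
MRS = (y−3)/(x−5).
At (29, 23): MRS = 5/6.
So at (29, 23) the consumer would give up 5/6 units of y for one more unit of x.

MRS = 5/6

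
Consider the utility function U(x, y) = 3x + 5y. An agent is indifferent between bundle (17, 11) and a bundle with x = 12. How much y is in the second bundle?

y = 14

U(17, 11) = 106.
Set U(12, y) = 106 and solve.
3·12 + 5y = 106 ⇒ 5y = 70 ⇒ y = 14.
Check: U(12, 14) = 106.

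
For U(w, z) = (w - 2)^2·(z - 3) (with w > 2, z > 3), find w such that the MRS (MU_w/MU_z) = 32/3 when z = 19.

w = 5

MU_w = 2·(w−2)·(z−3), MU_z = (w−2)^2.
MRS = (2/1)·(z−3)/(w−2).
Substitute z = 19: MRS = 32/(w − 2). Setting this equal to 32/3 gives w − 2 = 32/(32/3) = 3, so w = 5.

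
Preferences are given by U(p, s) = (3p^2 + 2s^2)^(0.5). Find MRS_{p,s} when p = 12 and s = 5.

MRS = 3.6

For CES with ρ = 2, MRS = (3/2)·(s/p)^(-1).
At (12, 5): MRS = 3.6.
So at (12, 5) the consumer would give up 3.6 units of s for one more unit of p.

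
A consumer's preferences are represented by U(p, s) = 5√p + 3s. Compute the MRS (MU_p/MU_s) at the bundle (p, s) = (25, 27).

MU_p = 5/(2√p), MU_s = 3.
MRS = 5/(2√p) ÷ 3.
At (25, 27): MRS = 1/6.
The indifference curve has slope −1/6 at this bundle.

MRS = 1/6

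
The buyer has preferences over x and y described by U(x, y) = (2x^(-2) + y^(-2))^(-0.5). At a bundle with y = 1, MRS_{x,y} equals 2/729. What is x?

x = 9

For CES with ρ = -2, MRS = (2/1)·(y/x)^3.
Setting (2/1)·(1/x)^3 = 2/729 gives (1/x)^3 = 1/729, so 1/x = 1/9 and x = 9.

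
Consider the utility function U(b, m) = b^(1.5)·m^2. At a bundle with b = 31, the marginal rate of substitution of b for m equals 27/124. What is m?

m = 9

MU_b = 1.5·√b·m^2 and MU_m = 2·b^(1.5)·m.
MRS = MU_b/MU_m = (0.75)·m/b.
Substitute b = 31: MRS = m/(124/3). Setting m/(124/3) = 27/124 gives m = (27/124)·(124/3) = 9.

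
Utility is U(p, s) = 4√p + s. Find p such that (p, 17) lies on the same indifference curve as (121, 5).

U(121, 5) = 49.
Set U(p, 17) = 49 and solve.
With s = 17: 4√p = 49 − 17 = 32, so √p = 8 and p = 64.
Check: U(64, 17) = 49.

p = 64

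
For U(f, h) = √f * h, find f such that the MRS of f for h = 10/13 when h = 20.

f = 13

MU_f = 0.5·f^(-0.5)·h and MU_h = √f.
MRS = MU_f/MU_h = (0.5)·h/f.
Substitute h = 20: MRS = 10/f. Setting 10/f = 10/13 gives f = 10/(10/13) = 13.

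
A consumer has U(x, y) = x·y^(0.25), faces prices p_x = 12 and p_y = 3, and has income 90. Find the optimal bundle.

x* = 6, y* = 6

MU_x = y^(0.25) and MU_y = 0.25·x·y^(-0.75).
MRS = MU_x/MU_y = (4)·y/x.
Tangency: set MRS = p_x/p_y = 12/3 = 4.
So (4)·y/x = 4, i.e. y = x.
Substitute into the budget 12·x + 3·y = 90: 15·x = 90, so x* = 6.
Then y* = 6.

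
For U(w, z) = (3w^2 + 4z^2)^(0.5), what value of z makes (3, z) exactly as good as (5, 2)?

z = 4

U depends on (w, z) only through S = 3w^2 + 4z^2, so equal utility means equal S. At (5, 2): S = 91.
With w = 3: 3·3^2 = 27, so 4z^2 = 91 − 27 = 64, i.e. z^2 = 16.
Hence z = √16 = 4.
Check: U(3, 4) = 9.5394.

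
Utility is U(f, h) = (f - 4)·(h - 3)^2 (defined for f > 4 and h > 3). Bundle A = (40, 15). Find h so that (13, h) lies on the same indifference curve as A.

h = 27

U(40, 15) = 5184.
Set U(13, h) = 5184 and solve.
With f = 13: (13 − 4) = 9, so (h − 3)^2 = 5184/9 = 576.
Taking the square root (with h > 3): h − 3 = 24, so h = 27.
Check: U(13, 27) = 5184.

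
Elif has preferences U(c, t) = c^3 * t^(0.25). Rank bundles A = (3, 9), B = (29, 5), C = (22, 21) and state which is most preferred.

Evaluate utility at each bundle:
U(A) = 46.765.
U(B) = 36470.061.
U(C) = 22794.122.
Highest utility is B, so B ≻ C ≻ A.

Bundle B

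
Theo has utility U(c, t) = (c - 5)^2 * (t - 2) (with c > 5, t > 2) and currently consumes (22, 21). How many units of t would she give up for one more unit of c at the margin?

MRS = 38/17

MU_c = 2·(c−5)·(t−2), MU_t = (c−5)^2.
MRS = (2/1)·(t−2)/(c−5).
At (22, 21): MRS = 38/17.
The indifference curve has slope −38/17 at this bundle.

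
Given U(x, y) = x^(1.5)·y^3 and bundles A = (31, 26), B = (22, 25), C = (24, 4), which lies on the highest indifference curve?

Evaluate utility at each bundle:
U(A) = 3033629.820.
U(B) = 1612330.417.
U(C) = 7524.832.
Highest utility is A, so A ≻ B ≻ C.

Bundle A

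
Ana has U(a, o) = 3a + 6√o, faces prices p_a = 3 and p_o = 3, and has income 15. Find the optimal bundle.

a* = 4, o* = 1

MU_a = 3, MU_o = 6/(2√o).
MRS = 3 ÷ (6/(2√o)).
Tangency: set MRS = p_a/p_o = 3/3 = 1.
MRS depends only on o: √o = 1 ⇒ √o = 1 ⇒ o* = 1.
From the budget, 3·a = 15 − 3·1 = 12, so a* = 4.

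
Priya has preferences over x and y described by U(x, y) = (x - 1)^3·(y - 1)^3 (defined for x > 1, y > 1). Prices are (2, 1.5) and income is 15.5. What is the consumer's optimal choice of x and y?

x* = 4, y* = 5

MU_x = 3·(x−1)^2·(y−1)^3, MU_y = 3·(x−1)^3·(y−1)^2.
MRS = (y−1)/(x−1).
Tangency: set MRS = p_x/p_y = 2/1.5 = 4/3.
So (y − 1)/(x − 1) = 4/3, i.e. (y − 1) = (4/3)·(x − 1).
Rewrite the budget in excess-of-subsistence terms: 2·(x − 1) + 1.5·(y − 1) = 15.5 − 2·1 − 1.5·1 = 12.
Substituting, 4·(x − 1) = 12, so x − 1 = 3 and x* = 4.
Then y − 1 = (4/3)·3 = 4, so y* = 5.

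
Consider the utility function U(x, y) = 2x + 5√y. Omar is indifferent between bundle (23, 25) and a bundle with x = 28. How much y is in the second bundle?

y = 9

U(23, 25) = 71.
Set U(28, y) = 71 and solve.
With x = 28: 5√y = 71 − 2·28 = 15, so √y = 3 and y = 9.
Check: U(28, 9) = 71.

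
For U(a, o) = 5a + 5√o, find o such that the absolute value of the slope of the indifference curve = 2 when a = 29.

MU_a = 5, MU_o = 5/(2√o).
MRS = 5 ÷ (5/(2√o)).
MRS depends only on o: 2·√o = 2 ⇒ √o = 2/2 = 1 ⇒ o = 1.

o = 1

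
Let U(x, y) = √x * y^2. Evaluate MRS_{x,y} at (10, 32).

MRS = 0.8

MU_x = 0.5·x^(-0.5)·y^2 and MU_y = 2·√x·y.
MRS = MU_x/MU_y = (0.25)·y/x.
At (10, 32): MRS = 0.8.
The indifference curve has slope −0.8 at this bundle.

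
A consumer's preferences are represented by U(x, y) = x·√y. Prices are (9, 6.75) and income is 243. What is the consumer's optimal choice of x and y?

MU_x = √y and MU_y = 0.5·x·y^(-0.5).
MRS = MU_x/MU_y = (2)·y/x.
Tangency: set MRS = p_x/p_y = 9/6.75 = 4/3.
So (2)·y/x = 4/3, i.e. y = (2/3)·x.
Substitute into the budget 9·x + 6.75·y = 243: 13.5·x = 243, so x* = 18.
Then y* = (2/3)·18 = 12.

x* = 18, y* = 12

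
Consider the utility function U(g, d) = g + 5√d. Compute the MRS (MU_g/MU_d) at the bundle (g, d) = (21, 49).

MU_g = 1, MU_d = 5/(2√d).
MRS = 1 ÷ (5/(2√d)).
At (21, 49): MRS = 2.8.
So at (21, 49) the consumer would give up 2.8 units of d for one more unit of g.

MRS = 2.8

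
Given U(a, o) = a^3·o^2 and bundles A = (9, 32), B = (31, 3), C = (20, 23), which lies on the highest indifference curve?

Evaluate utility at each bundle:
U(A) = 746496.
U(B) = 268119.
U(C) = 4232000.
Highest utility is C, so C ≻ A ≻ B.

Bundle C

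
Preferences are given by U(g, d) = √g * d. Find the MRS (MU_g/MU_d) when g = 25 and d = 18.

MU_g = 0.5·g^(-0.5)·d and MU_d = √g.
MRS = MU_g/MU_d = (0.5)·d/g.
At (25, 18): MRS = 9/25.
So at (25, 18) the consumer would give up 9/25 units of d for one more unit of g.

MRS = 9/25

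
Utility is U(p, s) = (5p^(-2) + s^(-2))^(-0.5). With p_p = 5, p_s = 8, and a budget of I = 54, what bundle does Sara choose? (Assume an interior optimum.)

For CES with ρ = -2, MRS = (5/1)·(s/p)^3.
Tangency: set MRS = p_p/p_s = 5/8 = 0.625.
So (s/p)^3 = 0.125; taking the cube root, s/p = 0.5, i.e. s = 0.5·p.
Substitute into the budget 5·p + 8·s = 54: 9·p = 54, so p* = 6 and s* = 0.5·6 = 3.

p* = 6, s* = 3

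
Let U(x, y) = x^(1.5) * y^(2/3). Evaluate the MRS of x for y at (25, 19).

MRS = 171/100

MU_x = 1.5·√x·y^(2/3) and MU_y = 2/3·x^(1.5)·y^(-1/3).
MRS = MU_x/MU_y = (2.25)·y/x.
At (25, 19): MRS = 171/100.
That is, one extra unit of x is worth 171/100 units of y at the margin.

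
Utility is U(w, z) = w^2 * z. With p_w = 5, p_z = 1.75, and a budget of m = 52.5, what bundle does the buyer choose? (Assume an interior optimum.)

w* = 7, z* = 10

MU_w = 2·w·z and MU_z = w^2.
MRS = MU_w/MU_z = (2/1)·z/w.
Tangency: set MRS = p_w/p_z = 5/1.75 = 20/7.
So (2/1)·z/w = 20/7, i.e. z = (10/7)·w.
Substitute into the budget 5·w + 1.75·z = 52.5: 7.5·w = 52.5, so w* = 7.
Then z* = (10/7)·7 = 10.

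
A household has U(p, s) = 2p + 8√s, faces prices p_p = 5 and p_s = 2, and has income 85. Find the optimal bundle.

MU_p = 2, MU_s = 8/(2√s).
MRS = 2 ÷ (8/(2√s)).
Tangency: set MRS = p_p/p_s = 5/2 = 2.5.
MRS depends only on s: 0.5·√s = 2.5 ⇒ √s = 2.5/0.5 = 5 ⇒ s* = 25.
From the budget, 5·p = 85 − 2·25 = 35, so p* = 7.

p* = 7, s* = 25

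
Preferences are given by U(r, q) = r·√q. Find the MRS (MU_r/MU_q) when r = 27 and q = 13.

MU_r = √q and MU_q = 0.5·r·q^(-0.5).
MRS = MU_r/MU_q = (2)·q/r.
At (27, 13): MRS = 26/27.
The indifference curve has slope −26/27 at this bundle.

MRS = 26/27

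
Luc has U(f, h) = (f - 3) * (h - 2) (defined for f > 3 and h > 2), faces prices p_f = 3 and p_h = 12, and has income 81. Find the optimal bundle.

MU_f = (h−2), MU_h = (f−3).
MRS = (h−2)/(f−3).
Tangency: set MRS = p_f/p_h = 3/12 = 0.25.
So (h − 2)/(f − 3) = 0.25, i.e. (h − 2) = 0.25·(f − 3).
Rewrite the budget in excess-of-subsistence terms: 3·(f − 3) + 12·(h − 2) = 81 − 3·3 − 12·2 = 48.
Substituting, 6·(f − 3) = 48, so f − 3 = 8 and f* = 11.
Then h − 2 = 0.25·8 = 2, so h* = 4.

f* = 11, h* = 4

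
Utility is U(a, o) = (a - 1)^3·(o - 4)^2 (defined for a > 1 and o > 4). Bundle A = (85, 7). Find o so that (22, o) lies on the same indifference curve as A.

o = 28

U(85, 7) = 5334336.
Set U(22, o) = 5334336 and solve.
With a = 22: (22 − 1)^3 = 9261, so (o − 4)^2 = 5334336/9261 = 576.
Taking the square root (with o > 4): o − 4 = 24, so o = 28.
Check: U(22, 28) = 5334336.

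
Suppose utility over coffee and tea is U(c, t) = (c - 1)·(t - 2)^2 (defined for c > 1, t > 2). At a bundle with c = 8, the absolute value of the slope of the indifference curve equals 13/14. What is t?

t = 15

MU_c = (t−2)^2, MU_t = 2·(c−1)·(t−2).
MRS = (1/2)·(t−2)/(c−1).
Substitute c = 8: MRS = (t − 2)/14. Setting this equal to 13/14 gives t − 2 = (13/14)·14 = 13, so t = 15.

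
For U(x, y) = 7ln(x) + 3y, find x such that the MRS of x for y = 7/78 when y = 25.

x = 26

MU_x = 7/x, MU_y = 3.
MRS = 7/x ÷ 3.
MRS depends only on x: (7/3)/x = 7/78 ⇒ x = (7/3)/(7/78) = 26.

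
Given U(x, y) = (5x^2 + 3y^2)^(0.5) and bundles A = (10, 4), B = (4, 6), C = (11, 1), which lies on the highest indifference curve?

Bundle C

Evaluate utility at each bundle:
U(A) = 23.409.
U(B) = 13.711.
U(C) = 24.658.
Highest utility is C, so C ≻ A ≻ B.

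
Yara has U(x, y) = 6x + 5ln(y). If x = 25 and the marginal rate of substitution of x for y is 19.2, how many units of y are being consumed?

MU_x = 6, MU_y = 5/y.
MRS = 6 ÷ (5/y).
MRS depends only on y: 1.2·y = 19.2 ⇒ y = 19.2/1.2 = 16.

y = 16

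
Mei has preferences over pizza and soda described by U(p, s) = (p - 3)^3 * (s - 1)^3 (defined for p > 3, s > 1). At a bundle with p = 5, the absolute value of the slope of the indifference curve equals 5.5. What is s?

s = 12

MU_p = 3·(p−3)^2·(s−1)^3, MU_s = 3·(p−3)^3·(s−1)^2.
MRS = (s−1)/(p−3).
Substitute p = 5: MRS = (s − 1)/2. Setting this equal to 5.5 gives s − 1 = 5.5·2 = 11, so s = 12.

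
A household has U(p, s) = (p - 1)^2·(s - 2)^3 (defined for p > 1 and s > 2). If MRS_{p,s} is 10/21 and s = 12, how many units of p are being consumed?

p = 15

MU_p = 2·(p−1)·(s−2)^3, MU_s = 3·(p−1)^2·(s−2)^2.
MRS = (2/3)·(s−2)/(p−1).
Substitute s = 12: MRS = (20/3)/(p − 1). Setting this equal to 10/21 gives p − 1 = (20/3)/(10/21) = 14, so p = 15.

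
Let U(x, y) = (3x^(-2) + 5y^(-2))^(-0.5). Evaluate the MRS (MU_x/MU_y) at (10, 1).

For CES with ρ = -2, MRS = (3/5)·(y/x)^3.
At (10, 1): MRS = 3/5000.
So at (10, 1) the consumer would give up 3/5000 units of y for one more unit of x.

MRS = 3/5000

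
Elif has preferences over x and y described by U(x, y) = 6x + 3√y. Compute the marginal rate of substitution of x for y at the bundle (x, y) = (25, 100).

MU_x = 6, MU_y = 3/(2√y).
MRS = 6 ÷ (3/(2√y)).
At (25, 100): MRS = 40.
That is, one extra unit of x is worth 40 units of y at the margin.

MRS = 40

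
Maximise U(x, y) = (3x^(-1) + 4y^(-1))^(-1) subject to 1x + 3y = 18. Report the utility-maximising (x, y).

For CES with ρ = -1, MRS = (3/4)·(y/x)^2.
Tangency: set MRS = p_x/p_y = 1/3.
So (y/x)^2 = 4/9; taking the square root, y/x = 2/3, i.e. y = (2/3)·x.
Substitute into the budget 1·x + 3·y = 18: 3·x = 18, so x* = 6 and y* = (2/3)·6 = 4.

x* = 6, y* = 4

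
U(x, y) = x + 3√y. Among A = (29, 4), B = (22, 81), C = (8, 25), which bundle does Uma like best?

Evaluate utility at each bundle:
U(A) = 35.000.
U(B) = 49.000.
U(C) = 23.000.
Highest utility is B, so B ≻ A ≻ C.

Bundle B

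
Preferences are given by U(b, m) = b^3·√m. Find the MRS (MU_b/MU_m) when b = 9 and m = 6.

MRS = 4

MU_b = 3·b^2·√m and MU_m = 0.5·b^3·m^(-0.5).
MRS = MU_b/MU_m = (6)·m/b.
At (9, 6): MRS = 4.
The indifference curve has slope −4 at this bundle.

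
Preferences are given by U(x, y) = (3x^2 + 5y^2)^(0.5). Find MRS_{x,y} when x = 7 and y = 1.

MRS = 4.2

For CES with ρ = 2, MRS = (3/5)·(y/x)^(-1).
At (7, 1): MRS = 4.2.
The indifference curve has slope −4.2 at this bundle.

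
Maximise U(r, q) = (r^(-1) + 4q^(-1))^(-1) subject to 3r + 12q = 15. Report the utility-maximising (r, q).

For CES with ρ = -1, MRS = (1/4)·(q/r)^2.
Tangency: set MRS = p_r/p_q = 3/12 = 0.25.
So (q/r)^2 = 1; taking the square root, q/r = 1, i.e. q = r.
Substitute into the budget 3·r + 12·q = 15: 15·r = 15, so r* = 1 and q* = 1.

r* = 1, q* = 1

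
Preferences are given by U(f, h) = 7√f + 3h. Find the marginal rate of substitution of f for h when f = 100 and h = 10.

MU_f = 7/(2√f), MU_h = 3.
MRS = 7/(2√f) ÷ 3.
At (100, 10): MRS = 7/60.
So at (100, 10) the consumer would give up 7/60 units of h for one more unit of f.

MRS = 7/60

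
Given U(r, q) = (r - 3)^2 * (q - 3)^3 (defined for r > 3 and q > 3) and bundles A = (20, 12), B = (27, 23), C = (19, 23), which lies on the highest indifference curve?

Evaluate utility at each bundle:
U(A) = 210681.
U(B) = 4608000.
U(C) = 2048000.
Highest utility is B, so B ≻ C ≻ A.

Bundle B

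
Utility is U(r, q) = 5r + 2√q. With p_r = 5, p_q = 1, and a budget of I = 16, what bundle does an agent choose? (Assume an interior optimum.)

r* = 3, q* = 1

MU_r = 5, MU_q = 2/(2√q).
MRS = 5 ÷ (2/(2√q)).
Tangency: set MRS = p_r/p_q = 5/1 = 5.
MRS depends only on q: 5·√q = 5 ⇒ √q = 5/5 = 1 ⇒ q* = 1.
From the budget, 5·r = 16 − 1·1 = 15, so r* = 3.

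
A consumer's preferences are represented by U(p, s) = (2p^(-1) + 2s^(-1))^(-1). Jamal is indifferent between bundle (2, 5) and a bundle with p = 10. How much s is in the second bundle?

U depends on (p, s) only through S = 2p^(-1) + 2s^(-1), so equal utility means equal S. At (2, 5): S = 1.4.
With p = 10: 2·10^(-1) = 0.2, so 2s^(-1) = 1.4 − 0.2 = 1.2, i.e. s^(-1) = 0.6.
Hence s = 1/0.6 = 5/3.
Check: U(10, 5/3) = 0.7143.

s = 5/3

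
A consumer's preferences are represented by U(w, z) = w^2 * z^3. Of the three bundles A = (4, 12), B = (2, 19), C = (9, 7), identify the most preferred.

Evaluate utility at each bundle:
U(A) = 27648.
U(B) = 27436.
U(C) = 27783.
Highest utility is C, so C ≻ A ≻ B.

Bundle C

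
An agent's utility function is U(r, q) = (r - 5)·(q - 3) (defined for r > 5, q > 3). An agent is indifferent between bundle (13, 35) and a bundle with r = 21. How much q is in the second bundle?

U(13, 35) = 256.
Set U(21, q) = 256 and solve.
With r = 21: (21 − 5) = 16, so (q − 3) = 256/16 = 16.
So q = 3 + 16 = 19.
Check: U(21, 19) = 256.

q = 19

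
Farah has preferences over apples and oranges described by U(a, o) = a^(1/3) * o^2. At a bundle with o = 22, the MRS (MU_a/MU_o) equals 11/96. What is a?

a = 32

MU_a = 1/3·a^(-2/3)·o^2 and MU_o = 2·a^(1/3)·o.
MRS = MU_a/MU_o = (1/6)·o/a.
Substitute o = 22: MRS = (11/3)/a. Setting (11/3)/a = 11/96 gives a = (11/3)/(11/96) = 32.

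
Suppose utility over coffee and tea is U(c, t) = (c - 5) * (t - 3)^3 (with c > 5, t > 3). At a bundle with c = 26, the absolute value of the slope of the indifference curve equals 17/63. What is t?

t = 20

MU_c = (t−3)^3, MU_t = 3·(c−5)·(t−3)^2.
MRS = (1/3)·(t−3)/(c−5).
Substitute c = 26: MRS = (t − 3)/63. Setting this equal to 17/63 gives t − 3 = (17/63)·63 = 17, so t = 20.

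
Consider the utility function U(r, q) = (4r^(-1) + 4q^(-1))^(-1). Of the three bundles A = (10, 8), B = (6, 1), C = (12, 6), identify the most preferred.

Evaluate utility at each bundle:
U(A) = 1.111.
U(B) = 0.214.
U(C) = 1.000.
Highest utility is A, so A ≻ C ≻ B.

Bundle A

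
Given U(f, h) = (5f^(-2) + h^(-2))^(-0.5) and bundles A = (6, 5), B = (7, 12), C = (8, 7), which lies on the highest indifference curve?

Evaluate utility at each bundle:
U(A) = 2.364.
U(B) = 3.029.
U(C) = 3.186.
Highest utility is C, so C ≻ B ≻ A.

Bundle C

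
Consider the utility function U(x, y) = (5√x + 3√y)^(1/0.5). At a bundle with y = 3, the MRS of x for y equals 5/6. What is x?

For CES with ρ = 0.5, MRS = (5/3)·√(y/x).
Setting (5/3)·√(3/x) = 5/6 gives √(3/x) = 0.5, so 3/x = 0.25 and x = 12.

x = 12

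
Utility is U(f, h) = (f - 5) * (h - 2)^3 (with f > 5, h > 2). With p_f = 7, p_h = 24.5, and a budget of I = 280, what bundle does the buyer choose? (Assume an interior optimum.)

MU_f = (h−2)^3, MU_h = 3·(f−5)·(h−2)^2.
MRS = (1/3)·(h−2)/(f−5).
Tangency: set MRS = p_f/p_h = 7/24.5 = 2/7.
So (1/3)·(h − 2)/(f − 5) = 2/7, i.e. (h − 2) = (6/7)·(f − 5).
Rewrite the budget in excess-of-subsistence terms: 7·(f − 5) + 24.5·(h − 2) = 280 − 7·5 − 24.5·2 = 196.
Substituting, 28·(f − 5) = 196, so f − 5 = 7 and f* = 12.
Then h − 2 = (6/7)·7 = 6, so h* = 8.

f* = 12, h* = 8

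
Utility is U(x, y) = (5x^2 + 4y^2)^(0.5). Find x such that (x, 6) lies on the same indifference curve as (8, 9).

x = 10

U depends on (x, y) only through S = 5x^2 + 4y^2, so equal utility means equal S. At (8, 9): S = 644.
With y = 6: 4·6^2 = 144, so 5x^2 = 644 − 144 = 500, i.e. x^2 = 100.
Hence x = √100 = 10.
Check: U(10, 6) = 25.3772.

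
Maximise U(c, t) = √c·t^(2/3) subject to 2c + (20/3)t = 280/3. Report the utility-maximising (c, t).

MU_c = 0.5·c^(-0.5)·t^(2/3) and MU_t = 2/3·√c·t^(-1/3).
MRS = MU_c/MU_t = (0.75)·t/c.
Tangency: set MRS = p_c/p_t = 2/(20/3) = 0.3.
So (0.75)·t/c = 0.3, i.e. t = 0.4·c.
Substitute into the budget 2·c + (20/3)·t = 280/3: (14/3)·c = 280/3, so c* = 20.
Then t* = 0.4·20 = 8.

c* = 20, t* = 8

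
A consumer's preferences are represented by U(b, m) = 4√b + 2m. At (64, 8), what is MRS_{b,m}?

MU_b = 4/(2√b), MU_m = 2.
MRS = 4/(2√b) ÷ 2.
At (64, 8): MRS = 0.125.
So at (64, 8) the consumer would give up 0.125 units of m for one more unit of b.

MRS = 0.125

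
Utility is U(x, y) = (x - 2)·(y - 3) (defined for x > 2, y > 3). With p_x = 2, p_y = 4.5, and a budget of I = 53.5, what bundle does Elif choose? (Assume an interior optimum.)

MU_x = (y−3), MU_y = (x−2).
MRS = (y−3)/(x−2).
Tangency: set MRS = p_x/p_y = 2/4.5 = 4/9.
So (y − 3)/(x − 2) = 4/9, i.e. (y − 3) = (4/9)·(x − 2).
Rewrite the budget in excess-of-subsistence terms: 2·(x − 2) + 4.5·(y − 3) = 53.5 − 2·2 − 4.5·3 = 36.
Substituting, 4·(x − 2) = 36, so x − 2 = 9 and x* = 11.
Then y − 3 = (4/9)·9 = 4, so y* = 7.

x* = 11, y* = 7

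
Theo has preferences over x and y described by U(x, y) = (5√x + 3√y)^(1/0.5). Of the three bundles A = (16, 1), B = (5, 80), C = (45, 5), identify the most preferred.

Bundle C

Evaluate utility at each bundle:
U(A) = 529.000.
U(B) = 1445.000.
U(C) = 1620.000.
Highest utility is C, so C ≻ B ≻ A.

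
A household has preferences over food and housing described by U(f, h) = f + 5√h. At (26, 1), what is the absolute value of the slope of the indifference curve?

MRS = 0.4

MU_f = 1, MU_h = 5/(2√h).
MRS = 1 ÷ (5/(2√h)).
At (26, 1): MRS = 0.4.
So at (26, 1) the consumer would give up 0.4 units of h for one more unit of f.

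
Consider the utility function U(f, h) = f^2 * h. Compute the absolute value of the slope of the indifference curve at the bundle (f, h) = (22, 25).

MU_f = 2·f·h and MU_h = f^2.
MRS = MU_f/MU_h = (2/1)·h/f.
At (22, 25): MRS = 25/11.
That is, one extra unit of f is worth 25/11 units of h at the margin.

MRS = 25/11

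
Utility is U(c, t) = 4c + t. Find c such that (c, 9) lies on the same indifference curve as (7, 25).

U(7, 25) = 53.
Set U(c, 9) = 53 and solve.
4c + 9 = 53 ⇒ 4c = 44 ⇒ c = 11.
Check: U(11, 9) = 53.

c = 11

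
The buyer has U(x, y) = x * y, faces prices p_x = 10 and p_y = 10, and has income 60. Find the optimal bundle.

x* = 3, y* = 3

MU_x = y and MU_y = x.
MRS = MU_x/MU_y = y/x.
Tangency: set MRS = p_x/p_y = 10/10 = 1.
So y/x = 1, i.e. y = x.
Substitute into the budget 10·x + 10·y = 60: 20·x = 60, so x* = 3.
Then y* = 3.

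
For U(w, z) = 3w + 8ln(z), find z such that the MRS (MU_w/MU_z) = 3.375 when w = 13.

MU_w = 3, MU_z = 8/z.
MRS = 3 ÷ (8/z).
MRS depends only on z: 0.375·z = 3.375 ⇒ z = 3.375/0.375 = 9.

z = 9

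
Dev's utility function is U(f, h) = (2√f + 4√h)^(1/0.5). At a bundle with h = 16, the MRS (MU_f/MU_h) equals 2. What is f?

f = 1

For CES with ρ = 0.5, MRS = (2/4)·√(h/f).
Setting (2/4)·√(16/f) = 2 gives √(16/f) = 4, so 16/f = 16 and f = 1.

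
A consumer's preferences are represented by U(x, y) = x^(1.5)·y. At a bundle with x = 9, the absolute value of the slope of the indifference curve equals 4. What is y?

y = 24

MU_x = 1.5·√x·y and MU_y = x^(1.5).
MRS = MU_x/MU_y = (1.5)·y/x.
Substitute x = 9: MRS = y/6. Setting y/6 = 4 gives y = 4·6 = 24.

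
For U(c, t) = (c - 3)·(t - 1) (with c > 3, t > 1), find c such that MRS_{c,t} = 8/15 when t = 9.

c = 18

MU_c = (t−1), MU_t = (c−3).
MRS = (t−1)/(c−3).
Substitute t = 9: MRS = 8/(c − 3). Setting this equal to 8/15 gives c − 3 = 8/(8/15) = 15, so c = 18.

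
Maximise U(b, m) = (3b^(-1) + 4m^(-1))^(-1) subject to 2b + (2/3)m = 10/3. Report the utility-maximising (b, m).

For CES with ρ = -1, MRS = (3/4)·(m/b)^2.
Tangency: set MRS = p_b/p_m = 2/(2/3) = 3.
So (m/b)^2 = 4; taking the square root, m/b = 2, i.e. m = 2·b.
Substitute into the budget 2·b + (2/3)·m = 10/3: (10/3)·b = 10/3, so b* = 1 and m* = 2·1 = 2.

b* = 1, m* = 2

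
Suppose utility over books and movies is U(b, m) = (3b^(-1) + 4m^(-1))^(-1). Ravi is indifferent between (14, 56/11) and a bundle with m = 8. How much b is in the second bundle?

b = 6

U depends on (b, m) only through S = 3b^(-1) + 4m^(-1), so equal utility means equal S. At (14, 56/11): S = 1.
With m = 8: 4·8^(-1) = 0.5, so 3b^(-1) = 1 − 0.5 = 0.5, i.e. b^(-1) = 1/6.
Hence b = 1/(1/6) = 6.
Check: U(6, 8) = 1.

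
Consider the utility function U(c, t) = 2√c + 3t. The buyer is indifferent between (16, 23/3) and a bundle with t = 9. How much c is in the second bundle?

U(16, 23/3) = 31.
Set U(c, 9) = 31 and solve.
With t = 9: 2√c = 31 − 3·9 = 4, so √c = 2 and c = 4.
Check: U(4, 9) = 31.

c = 4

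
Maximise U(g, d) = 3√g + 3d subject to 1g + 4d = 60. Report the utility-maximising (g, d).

MU_g = 3/(2√g), MU_d = 3.
MRS = 3/(2√g) ÷ 3.
Tangency: set MRS = p_g/p_d = 1/4 = 0.25.
MRS depends only on g: 0.5/√g = 0.25 ⇒ √g = 0.5/0.25 = 2 ⇒ g* = 4.
From the budget, 4·d = 60 − 1·4 = 56, so d* = 14.

g* = 4, d* = 14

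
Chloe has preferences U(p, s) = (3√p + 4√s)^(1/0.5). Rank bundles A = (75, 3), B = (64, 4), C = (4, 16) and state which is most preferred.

Evaluate utility at each bundle:
U(A) = 1083.000.
U(B) = 1024.000.
U(C) = 484.000.
Highest utility is A, so A ≻ B ≻ C.

Bundle A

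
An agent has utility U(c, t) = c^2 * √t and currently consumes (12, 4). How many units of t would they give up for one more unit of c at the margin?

MU_c = 2·c·√t and MU_t = 0.5·c^2·t^(-0.5).
MRS = MU_c/MU_t = (4)·t/c.
At (12, 4): MRS = 4/3.
That is, one extra unit of c is worth 4/3 units of t at the margin.

MRS = 4/3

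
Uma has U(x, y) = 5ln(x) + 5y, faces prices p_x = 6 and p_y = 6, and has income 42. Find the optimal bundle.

MU_x = 5/x, MU_y = 5.
MRS = 5/x ÷ 5.
Tangency: set MRS = p_x/p_y = 6/6 = 1.
MRS depends only on x: 1/x = 1 ⇒ x* = 1/1 = 1.
From the budget, 6·y = 42 − 6·1 = 36, so y* = 6.

x* = 1, y* = 6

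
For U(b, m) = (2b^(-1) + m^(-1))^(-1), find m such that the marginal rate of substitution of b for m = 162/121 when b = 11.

m = 9

For CES with ρ = -1, MRS = (2/1)·(m/b)^2.
Setting (2/1)·(m/11)^2 = 162/121 gives (m/11)^2 = 81/121, so m/11 = 9/11 and m = 9.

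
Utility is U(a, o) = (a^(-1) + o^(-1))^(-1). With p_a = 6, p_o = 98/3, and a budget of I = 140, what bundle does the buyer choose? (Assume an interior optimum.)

For CES with ρ = -1, MRS = (o/a)^2.
Tangency: set MRS = p_a/p_o = 6/(98/3) = 9/49.
So (o/a)^2 = 9/49; taking the square root, o/a = 3/7, i.e. o = (3/7)·a.
Substitute into the budget 6·a + (98/3)·o = 140: 20·a = 140, so a* = 7 and o* = (3/7)·7 = 3.

a* = 7, o* = 3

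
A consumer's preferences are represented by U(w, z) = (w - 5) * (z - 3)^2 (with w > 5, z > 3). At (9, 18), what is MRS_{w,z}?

MRS = 1.875

MU_w = (z−3)^2, MU_z = 2·(w−5)·(z−3).
MRS = (1/2)·(z−3)/(w−5).
At (9, 18): MRS = 1.875.
So at (9, 18) the consumer would give up 1.875 units of z for one more unit of w.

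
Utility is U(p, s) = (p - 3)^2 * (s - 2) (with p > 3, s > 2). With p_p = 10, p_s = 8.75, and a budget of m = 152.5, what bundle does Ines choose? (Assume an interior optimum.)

p* = 10, s* = 6

MU_p = 2·(p−3)·(s−2), MU_s = (p−3)^2.
MRS = (2/1)·(s−2)/(p−3).
Tangency: set MRS = p_p/p_s = 10/8.75 = 8/7.
So (2/1)·(s − 2)/(p − 3) = 8/7, i.e. (s − 2) = (4/7)·(p − 3).
Rewrite the budget in excess-of-subsistence terms: 10·(p − 3) + 8.75·(s − 2) = 152.5 − 10·3 − 8.75·2 = 105.
Substituting, 15·(p − 3) = 105, so p − 3 = 7 and p* = 10.
Then s − 2 = (4/7)·7 = 4, so s* = 6.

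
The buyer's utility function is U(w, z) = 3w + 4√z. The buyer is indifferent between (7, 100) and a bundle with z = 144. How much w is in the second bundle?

w = 13/3

U(7, 100) = 61.
Set U(w, 144) = 61 and solve.
With z = 144: √144 = 12, so 3w = 61 − 4·12 = 13 and w = 13/3.
Check: U(13/3, 144) = 61.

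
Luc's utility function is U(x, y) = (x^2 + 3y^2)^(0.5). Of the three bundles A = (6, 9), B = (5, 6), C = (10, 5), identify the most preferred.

Evaluate utility at each bundle:
U(A) = 16.703.
U(B) = 11.533.
U(C) = 13.229.
Highest utility is A, so A ≻ C ≻ B.

Bundle A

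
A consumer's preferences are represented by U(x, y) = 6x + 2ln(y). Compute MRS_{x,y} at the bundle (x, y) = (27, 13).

MRS = 39

MU_x = 6, MU_y = 2/y.
MRS = 6 ÷ (2/y).
At (27, 13): MRS = 39.
The indifference curve has slope −39 at this bundle.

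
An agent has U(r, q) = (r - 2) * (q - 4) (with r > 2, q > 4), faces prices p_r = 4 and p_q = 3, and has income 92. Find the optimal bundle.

r* = 11, q* = 16

MU_r = (q−4), MU_q = (r−2).
MRS = (q−4)/(r−2).
Tangency: set MRS = p_r/p_q = 4/3.
So (q − 4)/(r − 2) = 4/3, i.e. (q − 4) = (4/3)·(r − 2).
Rewrite the budget in excess-of-subsistence terms: 4·(r − 2) + 3·(q − 4) = 92 − 4·2 − 3·4 = 72.
Substituting, 8·(r − 2) = 72, so r − 2 = 9 and r* = 11.
Then q − 4 = (4/3)·9 = 12, so q* = 16.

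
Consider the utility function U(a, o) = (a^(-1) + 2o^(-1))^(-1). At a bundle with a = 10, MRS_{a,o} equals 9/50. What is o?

For CES with ρ = -1, MRS = (1/2)·(o/a)^2.
Setting (1/2)·(o/10)^2 = 9/50 gives (o/10)^2 = 9/25, so o/10 = 0.6 and o = 6.

o = 6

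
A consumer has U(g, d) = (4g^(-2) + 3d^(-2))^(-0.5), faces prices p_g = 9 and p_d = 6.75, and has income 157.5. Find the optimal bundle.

g* = 10, d* = 10

For CES with ρ = -2, MRS = (4/3)·(d/g)^3.
Tangency: set MRS = p_g/p_d = 9/6.75 = 4/3.
So (d/g)^3 = 1; taking the cube root, d/g = 1, i.e. d = g.
Substitute into the budget 9·g + 6.75·d = 157.5: 15.75·g = 157.5, so g* = 10 and d* = 10.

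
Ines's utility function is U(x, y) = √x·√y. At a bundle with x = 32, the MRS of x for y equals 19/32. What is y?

MU_x = 0.5·x^(-0.5)·√y and MU_y = 0.5·√x·y^(-0.5).
MRS = MU_x/MU_y = y/x.
Substitute x = 32: MRS = y/32. Setting y/32 = 19/32 gives y = (19/32)·32 = 19.

y = 19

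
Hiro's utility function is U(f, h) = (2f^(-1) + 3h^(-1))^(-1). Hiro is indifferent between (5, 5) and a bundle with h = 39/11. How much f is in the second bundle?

U depends on (f, h) only through S = 2f^(-1) + 3h^(-1), so equal utility means equal S. At (5, 5): S = 1.
With h = 39/11: 3·(39/11)^(-1) = 11/13, so 2f^(-1) = 1 − 11/13 = 2/13, i.e. f^(-1) = 1/13.
Hence f = 1/(1/13) = 13.
Check: U(13, 39/11) = 1.

f = 13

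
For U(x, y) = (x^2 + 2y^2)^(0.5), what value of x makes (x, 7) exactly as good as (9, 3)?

x = 1

U depends on (x, y) only through S = x^2 + 2y^2, so equal utility means equal S. At (9, 3): S = 99.
With y = 7: 2·7^2 = 98, so x^2 = 99 − 98 = 1.
Hence x = √1 = 1.
Check: U(1, 7) = 9.9499.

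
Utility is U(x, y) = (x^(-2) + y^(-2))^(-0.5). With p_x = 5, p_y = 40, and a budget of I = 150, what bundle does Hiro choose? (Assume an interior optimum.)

x* = 6, y* = 3

For CES with ρ = -2, MRS = (y/x)^3.
Tangency: set MRS = p_x/p_y = 5/40 = 0.125.
So (y/x)^3 = 0.125; taking the cube root, y/x = 0.5, i.e. y = 0.5·x.
Substitute into the budget 5·x + 40·y = 150: 25·x = 150, so x* = 6 and y* = 0.5·6 = 3.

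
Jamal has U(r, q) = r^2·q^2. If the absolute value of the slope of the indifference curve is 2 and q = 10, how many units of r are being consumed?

MU_r = 2·r·q^2 and MU_q = 2·r^2·q.
MRS = MU_r/MU_q = q/r.
Substitute q = 10: MRS = 10/r. Setting 10/r = 2 gives r = 10/2 = 5.

r = 5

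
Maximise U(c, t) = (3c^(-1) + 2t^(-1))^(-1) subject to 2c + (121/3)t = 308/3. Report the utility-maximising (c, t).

c* = 11, t* = 2

For CES with ρ = -1, MRS = (3/2)·(t/c)^2.
Tangency: set MRS = p_c/p_t = 2/(121/3) = 6/121.
So (t/c)^2 = 4/121; taking the square root, t/c = 2/11, i.e. t = (2/11)·c.
Substitute into the budget 2·c + (121/3)·t = 308/3: (28/3)·c = 308/3, so c* = 11 and t* = (2/11)·11 = 2.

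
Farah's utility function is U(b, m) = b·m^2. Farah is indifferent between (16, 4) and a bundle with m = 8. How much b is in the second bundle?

b = 4

U(16, 4) = 256.
Set U(b, 8) = 256 and solve.
With m = 8: 8^2 = 64, so b = 256/64 = 4.
Check: U(4, 8) = 256.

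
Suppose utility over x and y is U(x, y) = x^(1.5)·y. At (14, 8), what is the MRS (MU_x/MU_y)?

MRS = 6/7

MU_x = 1.5·√x·y and MU_y = x^(1.5).
MRS = MU_x/MU_y = (1.5)·y/x.
At (14, 8): MRS = 6/7.
The indifference curve has slope −6/7 at this bundle.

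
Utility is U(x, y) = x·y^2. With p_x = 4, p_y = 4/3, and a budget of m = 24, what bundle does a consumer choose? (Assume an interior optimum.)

MU_x = y^2 and MU_y = 2·x·y.
MRS = MU_x/MU_y = (1/2)·y/x.
Tangency: set MRS = p_x/p_y = 4/(4/3) = 3.
So (1/2)·y/x = 3, i.e. y = 6·x.
Substitute into the budget 4·x + (4/3)·y = 24: 12·x = 24, so x* = 2.
Then y* = 6·2 = 12.

x* = 2, y* = 12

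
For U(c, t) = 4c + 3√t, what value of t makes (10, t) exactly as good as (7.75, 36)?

U(7.75, 36) = 49.
Set U(10, t) = 49 and solve.
With c = 10: 3√t = 49 − 4·10 = 9, so √t = 3 and t = 9.
Check: U(10, 9) = 49.

t = 9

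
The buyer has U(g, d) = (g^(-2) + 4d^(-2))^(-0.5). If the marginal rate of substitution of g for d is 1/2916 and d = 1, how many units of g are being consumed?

g = 9

For CES with ρ = -2, MRS = (1/4)·(d/g)^3.
Setting (1/4)·(1/g)^3 = 1/2916 gives (1/g)^3 = 1/729, so 1/g = 1/9 and g = 9.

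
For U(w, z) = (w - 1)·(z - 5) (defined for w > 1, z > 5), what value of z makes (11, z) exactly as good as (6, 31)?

U(6, 31) = 130.
Set U(11, z) = 130 and solve.
With w = 11: (11 − 1) = 10, so (z − 5) = 130/10 = 13.
So z = 5 + 13 = 18.
Check: U(11, 18) = 130.

z = 18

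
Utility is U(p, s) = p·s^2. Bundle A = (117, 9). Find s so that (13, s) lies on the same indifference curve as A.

U(117, 9) = 9477.
Set U(13, s) = 9477 and solve.
With p = 13: s^2 = 9477/13 = 729; taking the square root, s = 27.
Check: U(13, 27) = 9477.

s = 27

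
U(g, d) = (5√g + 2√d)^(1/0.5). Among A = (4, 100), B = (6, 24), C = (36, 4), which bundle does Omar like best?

Evaluate utility at each bundle:
U(A) = 900.000.
U(B) = 486.000.
U(C) = 1156.000.
Highest utility is C, so C ≻ A ≻ B.

Bundle C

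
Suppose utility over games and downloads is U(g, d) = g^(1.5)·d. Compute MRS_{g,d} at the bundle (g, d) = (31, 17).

MU_g = 1.5·√g·d and MU_d = g^(1.5).
MRS = MU_g/MU_d = (1.5)·d/g.
At (31, 17): MRS = 51/62.
So at (31, 17) the consumer would give up 51/62 units of d for one more unit of g.

MRS = 51/62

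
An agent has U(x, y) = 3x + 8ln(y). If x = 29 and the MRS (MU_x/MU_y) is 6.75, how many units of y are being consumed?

y = 18

MU_x = 3, MU_y = 8/y.
MRS = 3 ÷ (8/y).
MRS depends only on y: 0.375·y = 6.75 ⇒ y = 6.75/0.375 = 18.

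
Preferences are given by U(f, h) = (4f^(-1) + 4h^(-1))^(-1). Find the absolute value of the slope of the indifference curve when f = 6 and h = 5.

For CES with ρ = -1, MRS = (h/f)^2.
At (6, 5): MRS = 25/36.
The indifference curve has slope −25/36 at this bundle.

MRS = 25/36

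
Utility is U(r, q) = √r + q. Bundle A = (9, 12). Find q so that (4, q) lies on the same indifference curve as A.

q = 13

U(9, 12) = 15.
Set U(4, q) = 15 and solve.
With r = 4: √4 = 2, so q = 15 − 2 = 13.
Check: U(4, 13) = 15.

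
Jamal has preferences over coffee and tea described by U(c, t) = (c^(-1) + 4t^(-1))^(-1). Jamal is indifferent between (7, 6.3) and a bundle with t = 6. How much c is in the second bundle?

U depends on (c, t) only through S = c^(-1) + 4t^(-1), so equal utility means equal S. At (7, 6.3): S = 7/9.
With t = 6: 4·6^(-1) = 2/3, so c^(-1) = 7/9 − 2/3 = 1/9.
Hence c = 1/(1/9) = 9.
Check: U(9, 6) = 1.2857.

c = 9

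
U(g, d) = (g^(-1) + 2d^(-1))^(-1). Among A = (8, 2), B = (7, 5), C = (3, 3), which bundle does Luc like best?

Bundle B

Evaluate utility at each bundle:
U(A) = 0.889.
U(B) = 1.842.
U(C) = 1.000.
Highest utility is B, so B ≻ C ≻ A.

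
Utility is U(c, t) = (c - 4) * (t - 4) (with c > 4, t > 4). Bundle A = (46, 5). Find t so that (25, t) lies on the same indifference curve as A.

U(46, 5) = 42.
Set U(25, t) = 42 and solve.
With c = 25: (25 − 4) = 21, so (t − 4) = 42/21 = 2.
So t = 4 + 2 = 6.
Check: U(25, 6) = 42.

t = 6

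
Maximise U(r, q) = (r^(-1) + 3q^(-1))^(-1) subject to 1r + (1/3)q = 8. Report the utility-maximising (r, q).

For CES with ρ = -1, MRS = (1/3)·(q/r)^2.
Tangency: set MRS = p_r/p_q = 1/(1/3) = 3.
So (q/r)^2 = 9; taking the square root, q/r = 3, i.e. q = 3·r.
Substitute into the budget 1·r + (1/3)·q = 8: 2·r = 8, so r* = 4 and q* = 3·4 = 12.

r* = 4, q* = 12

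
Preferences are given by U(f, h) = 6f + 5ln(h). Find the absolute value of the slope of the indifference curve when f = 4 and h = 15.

MRS = 18

MU_f = 6, MU_h = 5/h.
MRS = 6 ÷ (5/h).
At (4, 15): MRS = 18.
The indifference curve has slope −18 at this bundle.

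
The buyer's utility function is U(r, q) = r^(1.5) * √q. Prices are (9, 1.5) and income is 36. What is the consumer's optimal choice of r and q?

MU_r = 1.5·√r·√q and MU_q = 0.5·r^(1.5)·q^(-0.5).
MRS = MU_r/MU_q = (3)·q/r.
Tangency: set MRS = p_r/p_q = 9/1.5 = 6.
So (3)·q/r = 6, i.e. q = 2·r.
Substitute into the budget 9·r + 1.5·q = 36: 12·r = 36, so r* = 3.
Then q* = 2·3 = 6.

r* = 3, q* = 6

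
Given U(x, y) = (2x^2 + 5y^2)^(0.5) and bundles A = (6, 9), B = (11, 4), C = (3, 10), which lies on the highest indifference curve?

Bundle C

Evaluate utility at each bundle:
U(A) = 21.840.
U(B) = 17.944.
U(C) = 22.760.
Highest utility is C, so C ≻ A ≻ B.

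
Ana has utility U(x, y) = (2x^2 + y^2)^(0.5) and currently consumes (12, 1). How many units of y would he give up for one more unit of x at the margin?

For CES with ρ = 2, MRS = (2/1)·(y/x)^(-1).
At (12, 1): MRS = 24.
The indifference curve has slope −24 at this bundle.

MRS = 24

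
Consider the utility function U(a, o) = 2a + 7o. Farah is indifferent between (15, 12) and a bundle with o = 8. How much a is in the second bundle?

a = 29

U(15, 12) = 114.
Set U(a, 8) = 114 and solve.
2a + 7·8 = 114 ⇒ 2a = 58 ⇒ a = 29.
Check: U(29, 8) = 114.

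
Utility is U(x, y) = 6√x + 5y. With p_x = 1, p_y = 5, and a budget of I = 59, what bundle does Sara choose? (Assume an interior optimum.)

MU_x = 6/(2√x), MU_y = 5.
MRS = 6/(2√x) ÷ 5.
Tangency: set MRS = p_x/p_y = 1/5 = 0.2.
MRS depends only on x: 0.6/√x = 0.2 ⇒ √x = 0.6/0.2 = 3 ⇒ x* = 9.
From the budget, 5·y = 59 − 1·9 = 50, so y* = 10.

x* = 9, y* = 10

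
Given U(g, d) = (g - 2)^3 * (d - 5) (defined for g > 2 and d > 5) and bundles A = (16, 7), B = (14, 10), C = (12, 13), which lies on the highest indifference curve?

Evaluate utility at each bundle:
U(A) = 5488.
U(B) = 8640.
U(C) = 8000.
Highest utility is B, so B ≻ C ≻ A.

Bundle B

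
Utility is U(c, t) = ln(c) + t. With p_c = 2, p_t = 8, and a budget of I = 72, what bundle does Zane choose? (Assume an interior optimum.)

c* = 4, t* = 8

MU_c = 1/c, MU_t = 1.
MRS = 1/c ÷ 1.
Tangency: set MRS = p_c/p_t = 2/8 = 0.25.
MRS depends only on c: 1/c = 0.25 ⇒ c* = 1/0.25 = 4.
From the budget, 8·t = 72 − 2·4 = 64, so t* = 8.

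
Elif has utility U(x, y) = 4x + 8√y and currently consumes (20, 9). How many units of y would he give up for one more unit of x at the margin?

MRS = 3

MU_x = 4, MU_y = 8/(2√y).
MRS = 4 ÷ (8/(2√y)).
At (20, 9): MRS = 3.
So at (20, 9) the consumer would give up 3 units of y for one more unit of x.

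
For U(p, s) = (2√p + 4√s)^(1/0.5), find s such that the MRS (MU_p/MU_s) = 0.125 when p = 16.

For CES with ρ = 0.5, MRS = (2/4)·√(s/p).
Setting (2/4)·√(s/16) = 0.125 gives √(s/16) = 0.25, so s/16 = 1/16 and s = 1.

s = 1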